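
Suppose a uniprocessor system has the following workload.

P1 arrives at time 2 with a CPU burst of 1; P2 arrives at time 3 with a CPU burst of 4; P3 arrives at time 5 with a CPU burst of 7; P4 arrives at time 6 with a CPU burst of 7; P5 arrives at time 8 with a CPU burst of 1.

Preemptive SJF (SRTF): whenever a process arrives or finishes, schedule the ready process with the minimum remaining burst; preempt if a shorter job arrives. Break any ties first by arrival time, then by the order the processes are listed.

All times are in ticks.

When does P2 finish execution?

7

Schedule: | idle 0-2 | P1 2-3 | P2 3-7 | P3 7-8 | P5 8-9 | P3 9-15 | P4 15-22 |
Completion: P1=3  P2=7  P3=15  P4=22  P5=9
Turnaround (C−A): P1=1  P2=4  P3=10  P4=16  P5=1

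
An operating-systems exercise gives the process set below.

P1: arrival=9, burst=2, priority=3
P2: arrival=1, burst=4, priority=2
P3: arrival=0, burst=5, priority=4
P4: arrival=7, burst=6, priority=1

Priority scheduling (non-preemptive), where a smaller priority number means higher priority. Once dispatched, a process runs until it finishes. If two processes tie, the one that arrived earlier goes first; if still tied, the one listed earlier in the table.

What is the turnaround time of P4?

Timeline: | P3 0-5 | P2 5-9 | P4 9-15 | P1 15-17 |
Completion: P1=17  P2=9  P3=5  P4=15
Turnaround (C−A): P1=8  P2=8  P3=5  P4=8
Turnaround(P4) = completion − arrival = 15 − 7 = 8

8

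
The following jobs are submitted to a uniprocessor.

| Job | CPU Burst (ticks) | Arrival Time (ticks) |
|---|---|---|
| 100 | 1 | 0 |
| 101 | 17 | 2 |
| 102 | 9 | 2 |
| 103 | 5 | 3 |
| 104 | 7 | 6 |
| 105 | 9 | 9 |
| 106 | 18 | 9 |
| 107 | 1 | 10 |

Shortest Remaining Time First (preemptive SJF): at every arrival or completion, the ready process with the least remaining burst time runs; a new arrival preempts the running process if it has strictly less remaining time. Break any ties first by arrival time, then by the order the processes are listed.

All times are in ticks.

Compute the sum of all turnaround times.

Gantt: | 100 0-1 | idle 1-2 | 102 2-3 | 103 3-8 | 104 8-10 | 107 10-11 | 104 11-16 | 102 16-24 | 105 24-33 | 101 33-50 | 106 50-68 |
Completion: 100=1  101=50  102=24  103=8  104=16  105=33  106=68  107=11
Turnaround = completion − arrival: 100=1, 101=48, 102=22, 103=5, 104=10, 105=24, 106=59, 107=1
Total turnaround = 1 + 48 + 22 + 5 + 10 + 24 + 59 + 1 = 170

170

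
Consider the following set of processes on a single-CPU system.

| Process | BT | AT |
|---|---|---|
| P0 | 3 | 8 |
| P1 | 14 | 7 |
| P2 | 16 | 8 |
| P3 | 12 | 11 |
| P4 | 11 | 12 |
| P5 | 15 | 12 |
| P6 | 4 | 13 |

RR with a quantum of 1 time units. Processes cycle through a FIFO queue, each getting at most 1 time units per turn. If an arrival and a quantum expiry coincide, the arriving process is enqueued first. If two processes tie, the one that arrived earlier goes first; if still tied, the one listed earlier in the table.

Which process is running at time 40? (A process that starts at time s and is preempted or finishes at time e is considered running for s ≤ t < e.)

Gantt: | idle 0-7 | P1 7-8 | P0 8-9 | P2 9-10 | P1 10-11 | P0 11-12 | P2 12-13 | P3 13-14 | P1 14-15 | P4 15-16 | P5 16-17 | P0 17-18 | P6 18-19 | P2 19-20 | P3 20-21 | P1 21-22 | P4 22-23 | P5 23-24 | P6 24-25 | P2 25-26 | P3 26-27 | P1 27-28 | P4 28-29 | P5 29-30 | P6 30-31 | P2 31-32 | P3 32-33 | P1 33-34 | P4 34-35 | P5 35-36 | P6 36-37 | P2 37-38 | P3 38-39 | P1 39-40 | P4 40-41 | P5 41-42 | P2 42-43 | P3 43-44 | P1 44-45 | P4 45-46 | P5 46-47 | P2 47-48 | P3 48-49 | P1 49-50 | P4 50-51 | P5 51-52 | P2 52-53 | P3 53-54 | P1 54-55 | P4 55-56 | P5 56-57 | P2 57-58 | P3 58-59 | P1 59-60 | P4 60-61 | P5 61-62 | P2 62-63 | P3 63-64 | P1 64-65 | P4 65-66 | P5 66-67 | P2 67-68 | P3 68-69 | P1 69-70 | P4 70-71 | P5 71-72 | P2 72-73 | P3 73-74 | P1 74-75 | P5 75-76 | P2 76-77 | P5 77-78 | P2 78-79 | P5 79-80 | P2 80-81 | P5 81-82 |
Completion: P0=18  P1=75  P2=81  P3=74  P4=71  P5=82  P6=37
Turnaround (C−A): P0=10  P1=68  P2=73  P3=63  P4=59  P5=70  P6=24

P4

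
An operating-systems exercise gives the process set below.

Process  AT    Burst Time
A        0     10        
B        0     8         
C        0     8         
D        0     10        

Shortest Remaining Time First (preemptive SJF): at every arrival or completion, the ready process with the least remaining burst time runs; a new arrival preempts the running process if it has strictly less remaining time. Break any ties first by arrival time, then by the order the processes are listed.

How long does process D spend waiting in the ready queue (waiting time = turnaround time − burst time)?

26

Gantt: | B 0-8 | C 8-16 | A 16-26 | D 26-36 |
Completion: A=26  B=8  C=16  D=36
Waiting(D) = turnaround − burst = 36 − 10 = 26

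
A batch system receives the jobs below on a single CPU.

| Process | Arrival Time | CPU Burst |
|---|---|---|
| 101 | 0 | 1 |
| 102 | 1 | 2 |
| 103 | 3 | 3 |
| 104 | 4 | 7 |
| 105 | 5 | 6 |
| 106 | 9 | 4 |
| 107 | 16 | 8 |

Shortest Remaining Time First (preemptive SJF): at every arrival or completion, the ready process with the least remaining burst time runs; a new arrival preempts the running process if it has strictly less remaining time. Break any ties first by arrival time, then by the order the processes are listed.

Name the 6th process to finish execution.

104

Gantt: | 101 0-1 | 102 1-3 | 103 3-6 | 105 6-12 | 106 12-16 | 104 16-23 | 107 23-31 |
Completion: 101=1  102=3  103=6  104=23  105=12  106=16  107=31
Turnaround (C−A): 101=1  102=2  103=3  104=19  105=7  106=7  107=15
Finish order: 101 → 102 → 103 → 105 → 106 → 104 → 107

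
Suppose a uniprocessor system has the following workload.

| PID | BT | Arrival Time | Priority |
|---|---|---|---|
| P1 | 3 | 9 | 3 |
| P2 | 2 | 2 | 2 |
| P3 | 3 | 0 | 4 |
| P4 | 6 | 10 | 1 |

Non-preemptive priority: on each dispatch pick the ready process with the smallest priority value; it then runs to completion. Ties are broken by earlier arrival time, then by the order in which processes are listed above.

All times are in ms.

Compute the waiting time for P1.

0

Timeline: | P3 0-3 | P2 3-5 | idle 5-9 | P1 9-12 | P4 12-18 |
Completion: P1=12  P2=5  P3=3  P4=18
Waiting(P1) = turnaround − burst = 3 − 3 = 0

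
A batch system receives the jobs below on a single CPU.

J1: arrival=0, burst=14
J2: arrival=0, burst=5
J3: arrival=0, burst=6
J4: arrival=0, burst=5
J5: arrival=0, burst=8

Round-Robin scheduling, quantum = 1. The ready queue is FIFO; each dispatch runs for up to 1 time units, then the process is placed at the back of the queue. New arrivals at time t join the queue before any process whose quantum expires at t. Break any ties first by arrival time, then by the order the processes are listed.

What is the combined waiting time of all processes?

105

Schedule: | J1 0-1 | J2 1-2 | J3 2-3 | J4 3-4 | J5 4-5 | J1 5-6 | J2 6-7 | J3 7-8 | J4 8-9 | J5 9-10 | J1 10-11 | J2 11-12 | J3 12-13 | J4 13-14 | J5 14-15 | J1 15-16 | J2 16-17 | J3 17-18 | J4 18-19 | J5 19-20 | J1 20-21 | J2 21-22 | J3 22-23 | J4 23-24 | J5 24-25 | J1 25-26 | J3 26-27 | J5 27-28 | J1 28-29 | J5 29-30 | J1 30-31 | J5 31-32 | J1 32-38 |
Completion: J1=38  J2=22  J3=27  J4=24  J5=32
Waiting = turnaround − burst: J1=24, J2=17, J3=21, J4=19, J5=24
Total waiting = 24 + 17 + 21 + 19 + 24 = 105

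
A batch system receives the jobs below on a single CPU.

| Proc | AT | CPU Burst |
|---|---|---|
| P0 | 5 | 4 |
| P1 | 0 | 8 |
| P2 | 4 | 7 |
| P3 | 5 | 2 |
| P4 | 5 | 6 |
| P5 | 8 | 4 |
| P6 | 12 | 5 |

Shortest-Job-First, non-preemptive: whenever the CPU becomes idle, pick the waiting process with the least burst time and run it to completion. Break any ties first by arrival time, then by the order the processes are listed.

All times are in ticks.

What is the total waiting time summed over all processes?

63

Timeline: | P1 0-8 | P3 8-10 | P0 10-14 | P5 14-18 | P6 18-23 | P4 23-29 | P2 29-36 |
Completion: P0=14  P1=8  P2=36  P3=10  P4=29  P5=18  P6=23
Turnaround (C−A): P0=9  P1=8  P2=32  P3=5  P4=24  P5=10  P6=11
Waiting = turnaround − burst: P0=5, P1=0, P2=25, P3=3, P4=18, P5=6, P6=6
Total waiting = 5 + 0 + 25 + 3 + 18 + 6 + 6 = 63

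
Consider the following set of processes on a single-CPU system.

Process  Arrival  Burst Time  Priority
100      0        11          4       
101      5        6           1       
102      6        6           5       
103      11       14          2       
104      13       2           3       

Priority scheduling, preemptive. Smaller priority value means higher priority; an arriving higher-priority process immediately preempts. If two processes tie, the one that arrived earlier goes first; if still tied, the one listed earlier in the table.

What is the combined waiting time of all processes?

Timeline: | 100 0-5 | 101 5-11 | 103 11-25 | 104 25-27 | 100 27-33 | 102 33-39 |
Completion: 100=33  101=11  102=39  103=25  104=27
Waiting = turnaround − burst: 100=22, 101=0, 102=27, 103=0, 104=12
Total waiting = 22 + 0 + 27 + 0 + 12 = 61

61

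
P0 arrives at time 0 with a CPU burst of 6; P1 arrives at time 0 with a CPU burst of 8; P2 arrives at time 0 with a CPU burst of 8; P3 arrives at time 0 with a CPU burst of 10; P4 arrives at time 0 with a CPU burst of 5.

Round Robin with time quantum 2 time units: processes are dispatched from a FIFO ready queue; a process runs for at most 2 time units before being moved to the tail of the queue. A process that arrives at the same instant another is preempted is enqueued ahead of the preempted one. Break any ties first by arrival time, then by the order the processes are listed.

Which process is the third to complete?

P1

Timeline: | P0 0-2 | P1 2-4 | P2 4-6 | P3 6-8 | P4 8-10 | P0 10-12 | P1 12-14 | P2 14-16 | P3 16-18 | P4 18-20 | P0 20-22 | P1 22-24 | P2 24-26 | P3 26-28 | P4 28-29 | P1 29-31 | P2 31-33 | P3 33-37 |
Completion: P0=22  P1=31  P2=33  P3=37  P4=29
Turnaround (C−A): P0=22  P1=31  P2=33  P3=37  P4=29
Finish order: P0 → P4 → P1 → P2 → P3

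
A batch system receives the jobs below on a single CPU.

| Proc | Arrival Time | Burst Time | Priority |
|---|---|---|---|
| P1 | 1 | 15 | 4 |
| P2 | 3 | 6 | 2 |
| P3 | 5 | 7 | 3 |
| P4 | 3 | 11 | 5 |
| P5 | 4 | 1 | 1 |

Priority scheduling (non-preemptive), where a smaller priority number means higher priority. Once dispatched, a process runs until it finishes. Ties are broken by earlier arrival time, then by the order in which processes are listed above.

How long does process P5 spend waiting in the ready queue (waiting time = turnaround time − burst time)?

12

Timeline: | idle 0-1 | P1 1-16 | P5 16-17 | P2 17-23 | P3 23-30 | P4 30-41 |
Completion: P1=16  P2=23  P3=30  P4=41  P5=17
Waiting(P5) = turnaround − burst = 13 − 1 = 12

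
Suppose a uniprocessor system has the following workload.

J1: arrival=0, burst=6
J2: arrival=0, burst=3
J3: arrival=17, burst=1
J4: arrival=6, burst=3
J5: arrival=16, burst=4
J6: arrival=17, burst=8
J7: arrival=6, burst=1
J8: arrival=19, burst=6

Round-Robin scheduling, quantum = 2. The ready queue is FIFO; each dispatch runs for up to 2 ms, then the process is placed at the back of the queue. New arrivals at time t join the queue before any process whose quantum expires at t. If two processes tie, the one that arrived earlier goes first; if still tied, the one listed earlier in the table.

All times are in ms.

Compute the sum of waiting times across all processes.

39

Schedule: | J1 0-2 | J2 2-4 | J1 4-6 | J2 6-7 | J4 7-9 | J7 9-10 | J1 10-12 | J4 12-13 | idle 13-16 | J5 16-18 | J3 18-19 | J6 19-21 | J5 21-23 | J8 23-25 | J6 25-27 | J8 27-29 | J6 29-31 | J8 31-33 | J6 33-35 |
Completion: J1=12  J2=7  J3=19  J4=13  J5=23  J6=35  J7=10  J8=33
Turnaround (C−A): J1=12  J2=7  J3=2  J4=7  J5=7  J6=18  J7=4  J8=14
Waiting = turnaround − burst: J1=6, J2=4, J3=1, J4=4, J5=3, J6=10, J7=3, J8=8
Total waiting = 6 + 4 + 1 + 4 + 3 + 10 + 3 + 8 = 39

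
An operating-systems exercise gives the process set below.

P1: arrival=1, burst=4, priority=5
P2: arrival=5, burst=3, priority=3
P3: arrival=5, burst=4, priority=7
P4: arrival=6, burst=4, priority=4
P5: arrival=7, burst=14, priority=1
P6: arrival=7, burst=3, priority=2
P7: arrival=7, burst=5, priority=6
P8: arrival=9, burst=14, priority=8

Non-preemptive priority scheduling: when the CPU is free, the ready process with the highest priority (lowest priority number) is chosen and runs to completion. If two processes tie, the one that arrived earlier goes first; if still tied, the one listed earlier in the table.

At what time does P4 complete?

29

Schedule: | idle 0-1 | P1 1-5 | P2 5-8 | P5 8-22 | P6 22-25 | P4 25-29 | P7 29-34 | P3 34-38 | P8 38-52 |
Completion: P1=5  P2=8  P3=38  P4=29  P5=22  P6=25  P7=34  P8=52
Turnaround (C−A): P1=4  P2=3  P3=33  P4=23  P5=15  P6=18  P7=27  P8=43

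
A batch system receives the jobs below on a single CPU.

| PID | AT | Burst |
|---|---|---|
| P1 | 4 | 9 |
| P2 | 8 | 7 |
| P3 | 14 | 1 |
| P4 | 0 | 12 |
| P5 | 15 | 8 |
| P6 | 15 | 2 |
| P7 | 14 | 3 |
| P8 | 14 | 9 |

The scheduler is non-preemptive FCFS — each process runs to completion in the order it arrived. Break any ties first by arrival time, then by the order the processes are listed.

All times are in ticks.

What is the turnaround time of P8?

Schedule: | P4 0-12 | P1 12-21 | P2 21-28 | P3 28-29 | P7 29-32 | P8 32-41 | P5 41-49 | P6 49-51 |
Completion: P1=21  P2=28  P3=29  P4=12  P5=49  P6=51  P7=32  P8=41
Turnaround (C−A): P1=17  P2=20  P3=15  P4=12  P5=34  P6=36  P7=18  P8=27
Turnaround(P8) = completion − arrival = 41 − 14 = 27

27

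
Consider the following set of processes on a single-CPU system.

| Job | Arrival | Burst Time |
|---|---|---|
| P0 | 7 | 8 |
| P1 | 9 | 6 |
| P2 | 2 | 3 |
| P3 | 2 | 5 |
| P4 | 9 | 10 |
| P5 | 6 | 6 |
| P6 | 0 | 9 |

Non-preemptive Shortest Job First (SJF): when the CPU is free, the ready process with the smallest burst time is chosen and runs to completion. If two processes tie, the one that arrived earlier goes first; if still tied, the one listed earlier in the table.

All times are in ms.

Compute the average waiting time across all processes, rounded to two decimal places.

13.14

Schedule: | P6 0-9 | P2 9-12 | P3 12-17 | P5 17-23 | P1 23-29 | P0 29-37 | P4 37-47 |
Completion: P0=37  P1=29  P2=12  P3=17  P4=47  P5=23  P6=9
Turnaround (C−A): P0=30  P1=20  P2=10  P3=15  P4=38  P5=17  P6=9
Waiting times: P0=22, P1=14, P2=7, P3=10, P4=28, P5=11, P6=0
Average waiting = (22+14+7+10+28+11+0) / 7 = 92/7 = 13.14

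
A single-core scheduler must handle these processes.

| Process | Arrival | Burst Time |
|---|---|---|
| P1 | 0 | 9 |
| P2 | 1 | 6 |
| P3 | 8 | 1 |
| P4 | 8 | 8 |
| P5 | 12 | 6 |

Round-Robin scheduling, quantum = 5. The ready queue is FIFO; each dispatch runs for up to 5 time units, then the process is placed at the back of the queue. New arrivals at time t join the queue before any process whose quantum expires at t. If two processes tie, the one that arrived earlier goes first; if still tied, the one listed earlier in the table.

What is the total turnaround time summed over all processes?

Gantt: | P1 0-5 | P2 5-10 | P1 10-14 | P3 14-15 | P4 15-20 | P2 20-21 | P5 21-26 | P4 26-29 | P5 29-30 |
Completion: P1=14  P2=21  P3=15  P4=29  P5=30
Turnaround (C−A): P1=14  P2=20  P3=7  P4=21  P5=18
Turnaround = completion − arrival: P1=14, P2=20, P3=7, P4=21, P5=18
Total turnaround = 14 + 20 + 7 + 21 + 18 = 80

80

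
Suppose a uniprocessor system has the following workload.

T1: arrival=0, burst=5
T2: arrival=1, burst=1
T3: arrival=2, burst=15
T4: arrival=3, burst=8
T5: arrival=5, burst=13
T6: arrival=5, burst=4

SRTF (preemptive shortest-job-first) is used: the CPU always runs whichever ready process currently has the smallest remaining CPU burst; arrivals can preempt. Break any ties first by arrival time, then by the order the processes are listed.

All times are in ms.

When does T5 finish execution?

Timeline: | T1 0-1 | T2 1-2 | T1 2-6 | T6 6-10 | T4 10-18 | T5 18-31 | T3 31-46 |
Completion: T1=6  T2=2  T3=46  T4=18  T5=31  T6=10

31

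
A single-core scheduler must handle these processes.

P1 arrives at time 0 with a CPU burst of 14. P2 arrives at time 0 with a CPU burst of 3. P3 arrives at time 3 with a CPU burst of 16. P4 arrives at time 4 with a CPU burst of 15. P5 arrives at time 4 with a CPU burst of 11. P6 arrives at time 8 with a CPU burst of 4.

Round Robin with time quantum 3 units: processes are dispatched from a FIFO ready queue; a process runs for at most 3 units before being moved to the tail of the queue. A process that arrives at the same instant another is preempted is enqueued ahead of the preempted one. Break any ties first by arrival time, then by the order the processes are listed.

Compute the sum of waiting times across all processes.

190

Timeline: | P1 0-3 | P2 3-6 | P3 6-9 | P1 9-12 | P4 12-15 | P5 15-18 | P6 18-21 | P3 21-24 | P1 24-27 | P4 27-30 | P5 30-33 | P6 33-34 | P3 34-37 | P1 37-40 | P4 40-43 | P5 43-46 | P3 46-49 | P1 49-51 | P4 51-54 | P5 54-56 | P3 56-59 | P4 59-62 | P3 62-63 |
Completion: P1=51  P2=6  P3=63  P4=62  P5=56  P6=34
Turnaround (C−A): P1=51  P2=6  P3=60  P4=58  P5=52  P6=26
Waiting = turnaround − burst: P1=37, P2=3, P3=44, P4=43, P5=41, P6=22
Total waiting = 37 + 3 + 44 + 43 + 41 + 22 = 190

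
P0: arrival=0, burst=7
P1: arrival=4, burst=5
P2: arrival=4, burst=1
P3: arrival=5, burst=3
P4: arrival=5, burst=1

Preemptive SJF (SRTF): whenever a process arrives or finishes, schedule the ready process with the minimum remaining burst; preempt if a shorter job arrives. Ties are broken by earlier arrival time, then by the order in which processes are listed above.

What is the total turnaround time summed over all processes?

Gantt: | P0 0-4 | P2 4-5 | P4 5-6 | P0 6-9 | P3 9-12 | P1 12-17 |
Completion: P0=9  P1=17  P2=5  P3=12  P4=6
Turnaround = completion − arrival: P0=9, P1=13, P2=1, P3=7, P4=1
Total turnaround = 9 + 13 + 1 + 7 + 1 = 31

31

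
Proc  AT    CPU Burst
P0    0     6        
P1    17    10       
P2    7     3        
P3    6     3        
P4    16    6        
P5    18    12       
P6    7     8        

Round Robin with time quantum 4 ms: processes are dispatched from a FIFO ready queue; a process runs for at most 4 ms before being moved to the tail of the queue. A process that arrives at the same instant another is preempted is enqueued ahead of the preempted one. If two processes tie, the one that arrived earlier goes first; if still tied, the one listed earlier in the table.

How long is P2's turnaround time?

Gantt: | P0 0-6 | P3 6-9 | P2 9-12 | P6 12-16 | P4 16-20 | P6 20-24 | P1 24-28 | P5 28-32 | P4 32-34 | P1 34-38 | P5 38-42 | P1 42-44 | P5 44-48 |
Completion: P0=6  P1=44  P2=12  P3=9  P4=34  P5=48  P6=24
Turnaround (C−A): P0=6  P1=27  P2=5  P3=3  P4=18  P5=30  P6=17
Turnaround(P2) = completion − arrival = 12 − 7 = 5

5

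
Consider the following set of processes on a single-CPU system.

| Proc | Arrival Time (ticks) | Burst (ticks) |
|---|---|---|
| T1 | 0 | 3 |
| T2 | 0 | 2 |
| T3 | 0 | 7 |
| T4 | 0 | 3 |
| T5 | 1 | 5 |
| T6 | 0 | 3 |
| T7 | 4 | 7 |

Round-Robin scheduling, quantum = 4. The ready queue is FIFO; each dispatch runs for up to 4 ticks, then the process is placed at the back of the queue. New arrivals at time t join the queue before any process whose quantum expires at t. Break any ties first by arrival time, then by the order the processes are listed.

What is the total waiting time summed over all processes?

Timeline: | T1 0-3 | T2 3-5 | T3 5-9 | T4 9-12 | T6 12-15 | T5 15-19 | T7 19-23 | T3 23-26 | T5 26-27 | T7 27-30 |
Completion: T1=3  T2=5  T3=26  T4=12  T5=27  T6=15  T7=30
Waiting = turnaround − burst: T1=0, T2=3, T3=19, T4=9, T5=21, T6=12, T7=19
Total waiting = 0 + 3 + 19 + 9 + 21 + 12 + 19 = 83

83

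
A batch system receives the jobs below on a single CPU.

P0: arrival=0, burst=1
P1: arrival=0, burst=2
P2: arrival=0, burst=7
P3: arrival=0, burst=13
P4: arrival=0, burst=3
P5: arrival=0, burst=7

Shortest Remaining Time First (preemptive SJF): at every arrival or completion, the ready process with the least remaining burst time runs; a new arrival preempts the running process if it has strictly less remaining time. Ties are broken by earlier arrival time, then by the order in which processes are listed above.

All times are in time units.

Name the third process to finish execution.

Gantt: | P0 0-1 | P1 1-3 | P4 3-6 | P2 6-13 | P5 13-20 | P3 20-33 |
Completion: P0=1  P1=3  P2=13  P3=33  P4=6  P5=20
Finish order: P0 → P1 → P4 → P2 → P5 → P3

P4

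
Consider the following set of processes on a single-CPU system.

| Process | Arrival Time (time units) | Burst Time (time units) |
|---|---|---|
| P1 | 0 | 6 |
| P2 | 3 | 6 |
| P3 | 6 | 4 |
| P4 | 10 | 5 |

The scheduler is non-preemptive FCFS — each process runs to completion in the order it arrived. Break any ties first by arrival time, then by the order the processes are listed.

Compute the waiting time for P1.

Schedule: | P1 0-6 | P2 6-12 | P3 12-16 | P4 16-21 |
Completion: P1=6  P2=12  P3=16  P4=21
Waiting(P1) = turnaround − burst = 6 − 6 = 0

0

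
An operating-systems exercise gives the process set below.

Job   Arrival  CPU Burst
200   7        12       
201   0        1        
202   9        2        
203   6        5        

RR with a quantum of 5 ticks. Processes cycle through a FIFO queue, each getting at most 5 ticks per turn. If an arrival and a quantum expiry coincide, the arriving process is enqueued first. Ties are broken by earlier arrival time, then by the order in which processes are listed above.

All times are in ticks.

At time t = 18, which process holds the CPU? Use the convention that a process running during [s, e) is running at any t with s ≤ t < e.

200

Gantt: | 201 0-1 | idle 1-6 | 203 6-11 | 200 11-16 | 202 16-18 | 200 18-25 |
Completion: 200=25  201=1  202=18  203=11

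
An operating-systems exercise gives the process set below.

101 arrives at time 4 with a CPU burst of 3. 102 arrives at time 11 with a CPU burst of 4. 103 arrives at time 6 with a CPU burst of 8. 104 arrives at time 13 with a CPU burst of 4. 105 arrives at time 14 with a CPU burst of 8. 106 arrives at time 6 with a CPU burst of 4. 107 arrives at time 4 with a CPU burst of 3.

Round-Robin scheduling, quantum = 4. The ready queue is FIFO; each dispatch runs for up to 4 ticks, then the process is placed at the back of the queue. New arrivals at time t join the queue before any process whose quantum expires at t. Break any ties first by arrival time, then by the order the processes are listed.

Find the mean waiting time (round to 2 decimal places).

Gantt: | idle 0-4 | 101 4-7 | 107 7-10 | 103 10-14 | 106 14-18 | 102 18-22 | 104 22-26 | 105 26-30 | 103 30-34 | 105 34-38 |
Completion: 101=7  102=22  103=34  104=26  105=38  106=18  107=10
Turnaround (C−A): 101=3  102=11  103=28  104=13  105=24  106=12  107=6
Waiting times: 101=0, 102=7, 103=20, 104=9, 105=16, 106=8, 107=3
Average waiting = (0+7+20+9+16+8+3) / 7 = 63/7 = 9.00

9.00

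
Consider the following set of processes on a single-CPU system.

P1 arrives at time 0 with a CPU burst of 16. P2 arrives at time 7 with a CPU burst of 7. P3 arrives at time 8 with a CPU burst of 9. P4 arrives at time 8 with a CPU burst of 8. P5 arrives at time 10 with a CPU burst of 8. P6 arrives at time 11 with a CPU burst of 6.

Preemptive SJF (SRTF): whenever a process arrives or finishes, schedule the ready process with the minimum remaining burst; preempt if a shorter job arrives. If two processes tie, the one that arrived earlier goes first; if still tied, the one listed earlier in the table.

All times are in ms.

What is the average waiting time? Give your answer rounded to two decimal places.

16.50

Schedule: | P1 0-7 | P2 7-14 | P6 14-20 | P4 20-28 | P5 28-36 | P1 36-45 | P3 45-54 |
Completion: P1=45  P2=14  P3=54  P4=28  P5=36  P6=20
Waiting times: P1=29, P2=0, P3=37, P4=12, P5=18, P6=3
Average waiting = (29+0+37+12+18+3) / 6 = 99/6 = 16.50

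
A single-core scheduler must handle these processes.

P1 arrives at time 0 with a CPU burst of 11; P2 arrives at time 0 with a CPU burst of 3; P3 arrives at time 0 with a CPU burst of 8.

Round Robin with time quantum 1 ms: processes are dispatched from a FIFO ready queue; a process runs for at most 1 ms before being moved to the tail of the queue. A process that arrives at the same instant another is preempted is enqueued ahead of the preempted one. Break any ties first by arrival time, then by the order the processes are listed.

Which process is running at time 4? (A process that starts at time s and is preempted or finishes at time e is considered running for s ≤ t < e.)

Gantt: | P1 0-1 | P2 1-2 | P3 2-3 | P1 3-4 | P2 4-5 | P3 5-6 | P1 6-7 | P2 7-8 | P3 8-9 | P1 9-10 | P3 10-11 | P1 11-12 | P3 12-13 | P1 13-14 | P3 14-15 | P1 15-16 | P3 16-17 | P1 17-18 | P3 18-19 | P1 19-22 |
Completion: P1=22  P2=8  P3=19

P2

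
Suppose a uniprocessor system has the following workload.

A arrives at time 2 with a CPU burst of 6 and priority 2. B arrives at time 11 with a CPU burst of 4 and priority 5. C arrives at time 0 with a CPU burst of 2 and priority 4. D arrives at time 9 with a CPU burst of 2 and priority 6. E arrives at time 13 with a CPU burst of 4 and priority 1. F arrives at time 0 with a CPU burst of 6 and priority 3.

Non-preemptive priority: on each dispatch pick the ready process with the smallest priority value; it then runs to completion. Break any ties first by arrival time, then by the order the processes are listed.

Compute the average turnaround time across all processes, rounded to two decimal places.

10.17

Schedule: | F 0-6 | A 6-12 | C 12-14 | E 14-18 | B 18-22 | D 22-24 |
Completion: A=12  B=22  C=14  D=24  E=18  F=6
Turnaround times: A=10, B=11, C=14, D=15, E=5, F=6
Average turnaround = (10+11+14+15+5+6) / 6 = 61/6 = 10.17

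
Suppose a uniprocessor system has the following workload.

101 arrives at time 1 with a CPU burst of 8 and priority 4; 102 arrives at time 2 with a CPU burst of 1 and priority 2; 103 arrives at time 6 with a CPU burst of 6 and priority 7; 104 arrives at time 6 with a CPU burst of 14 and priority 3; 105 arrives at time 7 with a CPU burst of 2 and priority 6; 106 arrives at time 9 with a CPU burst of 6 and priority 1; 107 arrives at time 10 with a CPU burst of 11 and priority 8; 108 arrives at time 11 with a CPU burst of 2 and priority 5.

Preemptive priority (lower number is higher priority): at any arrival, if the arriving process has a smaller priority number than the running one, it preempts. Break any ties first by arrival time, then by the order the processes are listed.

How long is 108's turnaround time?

21

Gantt: | idle 0-1 | 101 1-2 | 102 2-3 | 101 3-6 | 104 6-9 | 106 9-15 | 104 15-26 | 101 26-30 | 108 30-32 | 105 32-34 | 103 34-40 | 107 40-51 |
Completion: 101=30  102=3  103=40  104=26  105=34  106=15  107=51  108=32
Turnaround (C−A): 101=29  102=1  103=34  104=20  105=27  106=6  107=41  108=21
Turnaround(108) = completion − arrival = 32 − 11 = 21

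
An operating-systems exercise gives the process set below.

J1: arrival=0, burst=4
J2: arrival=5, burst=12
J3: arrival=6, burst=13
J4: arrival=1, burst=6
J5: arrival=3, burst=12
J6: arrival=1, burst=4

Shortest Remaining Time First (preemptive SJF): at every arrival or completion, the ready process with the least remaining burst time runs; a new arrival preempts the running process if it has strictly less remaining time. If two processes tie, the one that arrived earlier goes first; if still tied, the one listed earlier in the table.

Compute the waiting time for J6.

3

Schedule: | J1 0-4 | J6 4-8 | J4 8-14 | J5 14-26 | J2 26-38 | J3 38-51 |
Completion: J1=4  J2=38  J3=51  J4=14  J5=26  J6=8
Waiting(J6) = turnaround − burst = 7 − 4 = 3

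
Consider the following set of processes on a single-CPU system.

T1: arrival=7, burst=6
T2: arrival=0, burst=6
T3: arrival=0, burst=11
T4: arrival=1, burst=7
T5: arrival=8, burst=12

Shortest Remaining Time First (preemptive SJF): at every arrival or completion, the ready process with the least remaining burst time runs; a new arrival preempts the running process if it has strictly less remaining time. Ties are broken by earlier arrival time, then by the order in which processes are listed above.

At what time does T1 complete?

Gantt: | T2 0-6 | T4 6-13 | T1 13-19 | T3 19-30 | T5 30-42 |
Completion: T1=19  T2=6  T3=30  T4=13  T5=42

19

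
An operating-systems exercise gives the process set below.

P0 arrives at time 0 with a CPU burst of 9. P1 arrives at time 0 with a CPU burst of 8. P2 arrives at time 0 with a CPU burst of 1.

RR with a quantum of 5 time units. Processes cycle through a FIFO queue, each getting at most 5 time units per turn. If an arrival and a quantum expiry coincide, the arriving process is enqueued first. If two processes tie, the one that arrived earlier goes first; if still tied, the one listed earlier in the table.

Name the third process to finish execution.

P1

Timeline: | P0 0-5 | P1 5-10 | P2 10-11 | P0 11-15 | P1 15-18 |
Completion: P0=15  P1=18  P2=11
Turnaround (C−A): P0=15  P1=18  P2=11
Finish order: P2 → P0 → P1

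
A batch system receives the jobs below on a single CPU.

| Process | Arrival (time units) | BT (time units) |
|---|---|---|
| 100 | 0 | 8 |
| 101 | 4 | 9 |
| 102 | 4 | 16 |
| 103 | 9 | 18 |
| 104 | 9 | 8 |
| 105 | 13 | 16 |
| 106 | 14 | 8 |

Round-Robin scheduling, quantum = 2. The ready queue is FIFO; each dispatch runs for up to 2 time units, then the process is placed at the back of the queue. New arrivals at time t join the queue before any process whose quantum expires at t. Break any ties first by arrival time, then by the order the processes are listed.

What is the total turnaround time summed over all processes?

363

Gantt: | 100 0-4 | 101 4-6 | 102 6-8 | 100 8-10 | 101 10-12 | 102 12-14 | 103 14-16 | 104 16-18 | 100 18-20 | 101 20-22 | 105 22-24 | 106 24-26 | 102 26-28 | 103 28-30 | 104 30-32 | 101 32-34 | 105 34-36 | 106 36-38 | 102 38-40 | 103 40-42 | 104 42-44 | 101 44-45 | 105 45-47 | 106 47-49 | 102 49-51 | 103 51-53 | 104 53-55 | 105 55-57 | 106 57-59 | 102 59-61 | 103 61-63 | 105 63-65 | 102 65-67 | 103 67-69 | 105 69-71 | 102 71-73 | 103 73-75 | 105 75-77 | 103 77-79 | 105 79-81 | 103 81-83 |
Completion: 100=20  101=45  102=73  103=83  104=55  105=81  106=59
Turnaround (C−A): 100=20  101=41  102=69  103=74  104=46  105=68  106=45
Turnaround = completion − arrival: 100=20, 101=41, 102=69, 103=74, 104=46, 105=68, 106=45
Total turnaround = 20 + 41 + 69 + 74 + 46 + 68 + 45 = 363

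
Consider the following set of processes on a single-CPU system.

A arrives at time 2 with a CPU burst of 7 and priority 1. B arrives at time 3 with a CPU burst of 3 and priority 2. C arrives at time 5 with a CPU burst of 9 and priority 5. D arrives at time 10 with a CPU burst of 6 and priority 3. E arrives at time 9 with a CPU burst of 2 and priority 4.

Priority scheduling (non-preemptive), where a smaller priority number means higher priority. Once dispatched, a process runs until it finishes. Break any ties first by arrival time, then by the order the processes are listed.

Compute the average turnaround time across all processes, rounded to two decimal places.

11.80

Schedule: | idle 0-2 | A 2-9 | B 9-12 | D 12-18 | E 18-20 | C 20-29 |
Completion: A=9  B=12  C=29  D=18  E=20
Turnaround (C−A): A=7  B=9  C=24  D=8  E=11
Turnaround times: A=7, B=9, C=24, D=8, E=11
Average turnaround = (7+9+24+8+11) / 5 = 59/5 = 11.80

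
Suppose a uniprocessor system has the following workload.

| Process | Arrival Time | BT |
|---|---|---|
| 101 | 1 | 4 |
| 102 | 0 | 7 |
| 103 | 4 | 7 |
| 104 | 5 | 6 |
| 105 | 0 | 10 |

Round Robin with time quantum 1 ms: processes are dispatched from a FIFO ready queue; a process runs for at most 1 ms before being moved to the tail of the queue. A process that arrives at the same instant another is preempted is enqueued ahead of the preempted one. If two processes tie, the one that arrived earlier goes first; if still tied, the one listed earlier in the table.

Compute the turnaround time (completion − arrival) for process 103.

28

Schedule: | 102 0-1 | 105 1-2 | 101 2-3 | 102 3-4 | 105 4-5 | 101 5-6 | 103 6-7 | 102 7-8 | 104 8-9 | 105 9-10 | 101 10-11 | 103 11-12 | 102 12-13 | 104 13-14 | 105 14-15 | 101 15-16 | 103 16-17 | 102 17-18 | 104 18-19 | 105 19-20 | 103 20-21 | 102 21-22 | 104 22-23 | 105 23-24 | 103 24-25 | 102 25-26 | 104 26-27 | 105 27-28 | 103 28-29 | 104 29-30 | 105 30-31 | 103 31-32 | 105 32-34 |
Completion: 101=16  102=26  103=32  104=30  105=34
Turnaround (C−A): 101=15  102=26  103=28  104=25  105=34
Turnaround(103) = completion − arrival = 32 − 4 = 28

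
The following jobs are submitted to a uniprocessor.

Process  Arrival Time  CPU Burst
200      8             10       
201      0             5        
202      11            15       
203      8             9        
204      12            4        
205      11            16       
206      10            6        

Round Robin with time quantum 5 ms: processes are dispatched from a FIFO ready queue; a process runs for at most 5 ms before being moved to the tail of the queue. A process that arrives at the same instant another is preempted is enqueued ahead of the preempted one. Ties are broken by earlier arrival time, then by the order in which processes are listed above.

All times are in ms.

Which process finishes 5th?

206

Timeline: | 201 0-5 | idle 5-8 | 200 8-13 | 203 13-18 | 206 18-23 | 202 23-28 | 205 28-33 | 204 33-37 | 200 37-42 | 203 42-46 | 206 46-47 | 202 47-52 | 205 52-57 | 202 57-62 | 205 62-68 |
Completion: 200=42  201=5  202=62  203=46  204=37  205=68  206=47
Finish order: 201 → 204 → 200 → 203 → 206 → 202 → 205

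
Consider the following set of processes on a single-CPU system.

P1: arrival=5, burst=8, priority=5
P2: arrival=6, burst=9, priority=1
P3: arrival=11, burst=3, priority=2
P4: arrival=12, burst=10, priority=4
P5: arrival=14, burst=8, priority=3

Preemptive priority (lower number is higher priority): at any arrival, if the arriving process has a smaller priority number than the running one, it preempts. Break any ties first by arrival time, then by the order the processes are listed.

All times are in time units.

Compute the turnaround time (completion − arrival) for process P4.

24

Schedule: | idle 0-5 | P1 5-6 | P2 6-15 | P3 15-18 | P5 18-26 | P4 26-36 | P1 36-43 |
Completion: P1=43  P2=15  P3=18  P4=36  P5=26
Turnaround(P4) = completion − arrival = 36 − 12 = 24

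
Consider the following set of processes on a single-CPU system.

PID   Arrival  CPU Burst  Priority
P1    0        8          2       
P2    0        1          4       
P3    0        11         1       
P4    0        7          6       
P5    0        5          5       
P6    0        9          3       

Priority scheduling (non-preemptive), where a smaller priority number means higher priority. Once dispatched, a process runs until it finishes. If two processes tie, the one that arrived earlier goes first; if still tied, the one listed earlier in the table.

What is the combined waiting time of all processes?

Schedule: | P3 0-11 | P1 11-19 | P6 19-28 | P2 28-29 | P5 29-34 | P4 34-41 |
Completion: P1=19  P2=29  P3=11  P4=41  P5=34  P6=28
Turnaround (C−A): P1=19  P2=29  P3=11  P4=41  P5=34  P6=28
Waiting = turnaround − burst: P1=11, P2=28, P3=0, P4=34, P5=29, P6=19
Total waiting = 11 + 28 + 0 + 34 + 29 + 19 = 121

121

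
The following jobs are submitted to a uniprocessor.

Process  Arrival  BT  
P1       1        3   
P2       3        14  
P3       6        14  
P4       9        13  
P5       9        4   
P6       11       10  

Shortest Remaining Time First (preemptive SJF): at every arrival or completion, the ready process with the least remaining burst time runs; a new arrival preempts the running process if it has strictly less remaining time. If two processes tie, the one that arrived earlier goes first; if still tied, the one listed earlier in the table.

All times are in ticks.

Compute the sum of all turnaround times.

Timeline: | idle 0-1 | P1 1-4 | P2 4-9 | P5 9-13 | P2 13-22 | P6 22-32 | P4 32-45 | P3 45-59 |
Completion: P1=4  P2=22  P3=59  P4=45  P5=13  P6=32
Turnaround (C−A): P1=3  P2=19  P3=53  P4=36  P5=4  P6=21
Turnaround = completion − arrival: P1=3, P2=19, P3=53, P4=36, P5=4, P6=21
Total turnaround = 3 + 19 + 53 + 36 + 4 + 21 = 136

136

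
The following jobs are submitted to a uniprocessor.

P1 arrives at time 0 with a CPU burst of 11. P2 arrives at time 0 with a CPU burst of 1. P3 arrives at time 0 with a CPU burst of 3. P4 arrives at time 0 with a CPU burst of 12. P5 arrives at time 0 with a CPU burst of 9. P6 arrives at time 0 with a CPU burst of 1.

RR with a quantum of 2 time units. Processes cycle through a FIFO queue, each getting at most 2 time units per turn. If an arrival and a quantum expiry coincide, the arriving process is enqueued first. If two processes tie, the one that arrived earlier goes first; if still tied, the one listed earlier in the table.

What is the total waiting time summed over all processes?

95

Schedule: | P1 0-2 | P2 2-3 | P3 3-5 | P4 5-7 | P5 7-9 | P6 9-10 | P1 10-12 | P3 12-13 | P4 13-15 | P5 15-17 | P1 17-19 | P4 19-21 | P5 21-23 | P1 23-25 | P4 25-27 | P5 27-29 | P1 29-31 | P4 31-33 | P5 33-34 | P1 34-35 | P4 35-37 |
Completion: P1=35  P2=3  P3=13  P4=37  P5=34  P6=10
Waiting = turnaround − burst: P1=24, P2=2, P3=10, P4=25, P5=25, P6=9
Total waiting = 24 + 2 + 10 + 25 + 25 + 9 = 95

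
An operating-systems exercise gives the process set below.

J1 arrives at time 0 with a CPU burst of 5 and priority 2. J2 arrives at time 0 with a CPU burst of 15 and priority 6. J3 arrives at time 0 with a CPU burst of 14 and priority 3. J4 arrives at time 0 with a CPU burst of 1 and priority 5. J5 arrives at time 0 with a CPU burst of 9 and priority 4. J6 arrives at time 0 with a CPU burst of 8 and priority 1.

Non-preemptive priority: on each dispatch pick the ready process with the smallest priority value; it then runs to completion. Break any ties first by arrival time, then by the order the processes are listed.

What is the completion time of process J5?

Gantt: | J6 0-8 | J1 8-13 | J3 13-27 | J5 27-36 | J4 36-37 | J2 37-52 |
Completion: J1=13  J2=52  J3=27  J4=37  J5=36  J6=8

36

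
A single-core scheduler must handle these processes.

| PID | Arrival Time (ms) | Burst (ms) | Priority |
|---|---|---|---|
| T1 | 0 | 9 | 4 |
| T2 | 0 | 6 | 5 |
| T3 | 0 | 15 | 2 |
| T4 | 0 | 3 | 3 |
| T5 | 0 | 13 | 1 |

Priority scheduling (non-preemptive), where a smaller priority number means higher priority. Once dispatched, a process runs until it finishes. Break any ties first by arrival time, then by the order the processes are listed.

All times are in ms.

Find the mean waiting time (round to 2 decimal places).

Timeline: | T5 0-13 | T3 13-28 | T4 28-31 | T1 31-40 | T2 40-46 |
Completion: T1=40  T2=46  T3=28  T4=31  T5=13
Turnaround (C−A): T1=40  T2=46  T3=28  T4=31  T5=13
Waiting times: T1=31, T2=40, T3=13, T4=28, T5=0
Average waiting = (31+40+13+28+0) / 5 = 112/5 = 22.40

22.40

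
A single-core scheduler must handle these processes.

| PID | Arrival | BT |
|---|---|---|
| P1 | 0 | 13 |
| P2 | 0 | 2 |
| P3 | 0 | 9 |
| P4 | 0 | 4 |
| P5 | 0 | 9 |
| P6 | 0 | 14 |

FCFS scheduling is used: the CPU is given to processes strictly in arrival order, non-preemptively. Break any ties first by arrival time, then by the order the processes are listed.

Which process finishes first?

Gantt: | P1 0-13 | P2 13-15 | P3 15-24 | P4 24-28 | P5 28-37 | P6 37-51 |
Completion: P1=13  P2=15  P3=24  P4=28  P5=37  P6=51
Finish order: P1 → P2 → P3 → P4 → P5 → P6

P1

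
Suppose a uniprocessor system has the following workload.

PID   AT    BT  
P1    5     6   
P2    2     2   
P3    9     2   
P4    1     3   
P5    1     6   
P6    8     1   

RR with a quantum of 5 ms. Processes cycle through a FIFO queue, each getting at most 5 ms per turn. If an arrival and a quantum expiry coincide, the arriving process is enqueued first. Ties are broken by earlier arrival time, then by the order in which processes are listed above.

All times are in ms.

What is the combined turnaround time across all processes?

66

Schedule: | idle 0-1 | P4 1-4 | P5 4-9 | P2 9-11 | P1 11-16 | P6 16-17 | P3 17-19 | P5 19-20 | P1 20-21 |
Completion: P1=21  P2=11  P3=19  P4=4  P5=20  P6=17
Turnaround (C−A): P1=16  P2=9  P3=10  P4=3  P5=19  P6=9
Turnaround = completion − arrival: P1=16, P2=9, P3=10, P4=3, P5=19, P6=9
Total turnaround = 16 + 9 + 10 + 3 + 19 + 9 = 66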